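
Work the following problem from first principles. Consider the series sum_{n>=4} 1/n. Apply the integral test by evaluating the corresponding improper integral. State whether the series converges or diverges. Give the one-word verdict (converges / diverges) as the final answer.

Let f(x) = 1/x. Then f is positive, continuous, and decreasing on [4, infinity), so the integral test applies.
Compute the improper integral int_{4}^infinity f(x) dx:
  antiderivative F(x) = log(x).
  As x -> infinity, log(x) -> infinity.
  So int = infinity - log(4) = infinity. By the integral test, the series diverges.

diverges


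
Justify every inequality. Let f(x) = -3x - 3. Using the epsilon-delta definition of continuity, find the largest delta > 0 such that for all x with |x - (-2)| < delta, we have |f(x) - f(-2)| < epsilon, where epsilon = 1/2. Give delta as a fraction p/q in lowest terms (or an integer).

We compute f(-2) = -3*(-2) - 3 = 3.
|f(x) - f(-2)| = |-3x - 3 - (3)| = |-3(x - (-2))| = 3|x - (-2)|.
We need 3|x - (-2)| < 1/2, i.e. |x - (-2)| < 1/2 / 3 = 1/6.
So any delta <= 1/6 works. Conversely, if delta > 1/6, then x = -2 + 1/6 satisfies |x - (-2)| = 1/6 < delta but |f(x) - f(-2)| = 3 * 1/6 = 1/2, which is not < 1/2; so no larger delta works.
Hence the largest such delta is 1/6.

1/6


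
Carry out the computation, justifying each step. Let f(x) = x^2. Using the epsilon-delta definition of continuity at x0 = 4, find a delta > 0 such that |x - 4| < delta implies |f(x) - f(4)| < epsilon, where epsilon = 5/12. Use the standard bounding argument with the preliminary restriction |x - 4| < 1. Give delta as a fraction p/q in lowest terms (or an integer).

Factor: |x^2 - (4)^2| = |x - 4| * |x + 4|.
Impose |x - 4| < 1 first. Then |x + 4| = |(x - 4) + 2*(4)| <= |x - 4| + 2*|4| < 1 + 8 = 9.
So |x^2 - (4)^2| < delta * 9.
We need delta * 9 <= 5/12, i.e. delta <= 5/12/9 = 5/108.
Since 5/108 < 1, this is tighter than 1; take delta = 5/108.
So delta = 5/108 works.

5/108


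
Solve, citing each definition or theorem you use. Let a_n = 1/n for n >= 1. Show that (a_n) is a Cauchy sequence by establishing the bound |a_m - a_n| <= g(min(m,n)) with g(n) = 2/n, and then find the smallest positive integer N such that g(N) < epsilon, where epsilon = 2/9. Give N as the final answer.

For any m, n >= 1, by the triangle inequality:
|a_m - a_n| = |1/m - 1/n| <= 1/m + 1/n <= 2/min(m,n).
So g(n) = 2/n bounds the Cauchy difference. Since g(n) -> 0, (a_n) is Cauchy.
Now solve g(N) < 2/9: 2/N < 2/9 <=> N > 2 / (2/9) = 9.
The smallest integer strictly greater than 9 is N = 10.
Check: g(10) = 2/10 = 1/5 < 2/9; g(9) = 2/9 >= 2/9. So N = 10.

10


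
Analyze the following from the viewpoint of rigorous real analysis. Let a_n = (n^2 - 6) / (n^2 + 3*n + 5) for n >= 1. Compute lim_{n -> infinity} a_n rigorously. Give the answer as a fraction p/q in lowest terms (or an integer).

Divide numerator and denominator by n^2, the highest power:
numerator / n^2 = 1 - 6/n^2
denominator / n^2 = 1 + 3/n + 5/n^2
As n -> infinity, all terms of the form c/n^k (k >= 1) tend to 0.
So numerator / n^2 -> 1 and denominator / n^2 -> 1.
Therefore lim a_n = 1.

1


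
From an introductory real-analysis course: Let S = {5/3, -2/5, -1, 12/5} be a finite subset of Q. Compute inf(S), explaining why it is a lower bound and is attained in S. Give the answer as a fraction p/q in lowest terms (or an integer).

S is finite, so inf(S) = min(S).
Sorted increasing:
-1, -2/5, 5/3, 12/5
The extremum is -1.
For every x in S, x >= -1. And -1 is in S, so it is attained.
Therefore inf(S) = -1.

-1


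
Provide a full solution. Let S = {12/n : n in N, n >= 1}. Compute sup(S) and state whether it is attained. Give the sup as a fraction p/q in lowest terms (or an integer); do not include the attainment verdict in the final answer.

Analysis:
- Values: 12, 6, 4, 3, ... strictly decreasing.
- The maximum is 12 (n=1); sup = 12 (attained).
- The set is bounded below by 0; 12/n -> 0 so 0 is the greatest lower bound.
- 0 is not in the set, so inf = 0 is not attained.
Conclusion: sup(S) = 12, attained in S.

12


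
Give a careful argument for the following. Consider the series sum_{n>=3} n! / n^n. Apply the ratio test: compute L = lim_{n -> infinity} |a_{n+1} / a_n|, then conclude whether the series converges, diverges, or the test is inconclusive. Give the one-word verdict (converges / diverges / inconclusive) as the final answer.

Let a_n denote the general term. Form the ratio a_{n+1}/a_n and simplify:
a_{n+1}/a_n = (n/(n + 1))^n
Take the limit as n -> infinity: L = exp(-1).
Since L = exp(-1) < 1, the ratio test implies the series converges.

converges


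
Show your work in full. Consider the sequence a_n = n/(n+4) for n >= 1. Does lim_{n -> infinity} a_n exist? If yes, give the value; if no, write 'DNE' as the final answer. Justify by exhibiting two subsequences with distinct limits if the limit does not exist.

Examine the behaviour of a_n along subsequences.
Even-n subsequence a_{2k} = (2k)/(2k+4) -> 1. Odd-n subsequence a_{2k+1} = (2k+1)/(2k+5) -> 1. Both tend to 1, which suggests the limit is 1; verify directly.
|a_n - 1| = |n - (n+4)| / (n+4) = 4/(n+4) < 4/n for every n >= 1.
Given epsilon > 0, choose a positive integer N > 4/epsilon. Then for all n >= N, |a_n - 1| < 4/n <= 4/N < epsilon.
So by the definition of the limit, lim a_n exists and equals 1.

1


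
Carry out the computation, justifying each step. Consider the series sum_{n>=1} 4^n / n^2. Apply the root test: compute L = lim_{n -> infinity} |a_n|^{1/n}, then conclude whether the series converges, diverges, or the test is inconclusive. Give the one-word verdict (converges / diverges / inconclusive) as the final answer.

Let a_n denote the general term. Form |a_n|^(1/n) and simplify:
|a_n|^(1/n) = 4/n^(2/n)
Take the limit as n -> infinity: L = 4.
Since L = 4 > 1, the root test implies divergence.

diverges


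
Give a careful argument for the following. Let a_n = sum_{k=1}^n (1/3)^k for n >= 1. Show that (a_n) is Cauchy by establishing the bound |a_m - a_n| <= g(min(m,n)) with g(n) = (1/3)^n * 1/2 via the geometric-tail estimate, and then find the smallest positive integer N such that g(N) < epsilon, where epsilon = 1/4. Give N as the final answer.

For m > n >= 1: |a_m - a_n| = sum_{k=n+1}^m (1/3)^k < sum_{k=n+1}^infinity (1/3)^k = (1/3)^(n+1) / (1 - 1/3) = (1/3)^n * (1/3) * (3/2) = (1/3)^n * 1/2.
So g(n) = (1/3)^n / 2. Since g(n) -> 0, (a_n) is Cauchy.
Now solve g(N) < 1/4: (1/3)^N / 2 < 1/4 <=> 3^N > 1 / (2 * 1/4) = 2.
Check powers of 3: 3^0 = 1 <= 2, 3^1 = 3 > 2.
So the smallest such N is 1. Check: g(1) = 1/(2 * 3) = 1/6 < 1/4.

1


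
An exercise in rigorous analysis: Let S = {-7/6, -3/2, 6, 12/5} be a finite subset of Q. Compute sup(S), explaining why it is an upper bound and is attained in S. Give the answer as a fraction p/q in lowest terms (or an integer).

S is finite, so sup(S) = max(S).
Sorted decreasing:
6, 12/5, -7/6, -3/2
The extremum is 6.
For every x in S, x <= 6. And 6 is in S, so it is attained.
Therefore sup(S) = 6.

6


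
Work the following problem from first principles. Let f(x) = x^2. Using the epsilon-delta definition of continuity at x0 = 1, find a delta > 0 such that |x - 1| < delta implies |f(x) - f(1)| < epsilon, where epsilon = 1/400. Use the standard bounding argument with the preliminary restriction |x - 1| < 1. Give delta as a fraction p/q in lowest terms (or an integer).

Factor: |x^2 - (1)^2| = |x - 1| * |x + 1|.
Impose |x - 1| < 1 first. Then |x + 1| = |(x - 1) + 2*(1)| <= |x - 1| + 2*|1| < 1 + 2 = 3.
So |x^2 - (1)^2| < delta * 3.
We need delta * 3 <= 1/400, i.e. delta <= 1/400/3 = 1/1200.
Since 1/1200 < 1, this is tighter than 1; take delta = 1/1200.
So delta = 1/1200 works.

1/1200


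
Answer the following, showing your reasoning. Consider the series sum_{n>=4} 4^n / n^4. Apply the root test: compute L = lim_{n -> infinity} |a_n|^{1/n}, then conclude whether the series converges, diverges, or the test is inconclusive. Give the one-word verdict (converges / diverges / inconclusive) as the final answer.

Let a_n denote the general term. Form |a_n|^(1/n) and simplify:
|a_n|^(1/n) = 4/n^(4/n)
Take the limit as n -> infinity: L = 4.
Since L = 4 > 1, the root test implies divergence.

diverges


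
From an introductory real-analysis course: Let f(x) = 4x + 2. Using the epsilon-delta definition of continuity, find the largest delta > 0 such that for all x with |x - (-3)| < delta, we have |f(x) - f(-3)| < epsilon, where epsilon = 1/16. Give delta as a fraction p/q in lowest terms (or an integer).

We compute f(-3) = 4*(-3) + 2 = -10.
|f(x) - f(-3)| = |4x + 2 - (-10)| = |4(x - (-3))| = 4|x - (-3)|.
We need 4|x - (-3)| < 1/16, i.e. |x - (-3)| < 1/16 / 4 = 1/64.
So any delta <= 1/64 works. Conversely, if delta > 1/64, then x = -3 + 1/64 satisfies |x - (-3)| = 1/64 < delta but |f(x) - f(-3)| = 4 * 1/64 = 1/16, which is not < 1/16; so no larger delta works.
Hence the largest such delta is 1/64.

1/64


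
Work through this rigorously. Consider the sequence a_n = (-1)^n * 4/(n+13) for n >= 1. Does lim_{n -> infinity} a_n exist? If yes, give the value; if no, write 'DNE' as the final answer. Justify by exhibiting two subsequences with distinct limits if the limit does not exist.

Examine the behaviour of a_n along subsequences.
Even-n subsequence a_{2k} = 4/(2k+13) -> 0. Odd-n subsequence a_{2k+1} = -4/(2k+14) -> 0. Both tend to 0, which suggests the limit is 0; verify directly.
|a_n - 0| = 4/(n+13) < 4/n for every n >= 1.
Given epsilon > 0, choose a positive integer N > 4/epsilon. Then for all n >= N, |a_n| < 4/n <= 4/N < epsilon.
So by the definition of the limit, lim a_n exists and equals 0.

0


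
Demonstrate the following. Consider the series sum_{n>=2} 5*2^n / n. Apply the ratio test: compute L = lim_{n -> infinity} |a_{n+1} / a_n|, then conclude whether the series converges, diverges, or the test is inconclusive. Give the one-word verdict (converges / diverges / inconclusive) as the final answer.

Let a_n denote the general term. Form the ratio a_{n+1}/a_n and simplify:
a_{n+1}/a_n = 2*n/(n + 1)
Take the limit as n -> infinity: L = 2.
Since L = 2 > 1 (or L = infinity), the ratio test implies the series diverges.

diverges


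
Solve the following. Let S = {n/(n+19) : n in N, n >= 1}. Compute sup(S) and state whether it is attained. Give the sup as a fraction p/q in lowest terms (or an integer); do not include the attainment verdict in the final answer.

Analysis:
- Values: 1/20, 2/21, 3/22, 4/23, ... strictly increasing.
- Minimum is 1/20 (n=1); inf = 1/20 (attained).
- n/(n+19) = 1 - 19/(n+19) -> 1 from below as n -> infinity, and never equals 1.
- So sup = 1 (not attained).
Conclusion: sup(S) = 1, not attained in S.

1


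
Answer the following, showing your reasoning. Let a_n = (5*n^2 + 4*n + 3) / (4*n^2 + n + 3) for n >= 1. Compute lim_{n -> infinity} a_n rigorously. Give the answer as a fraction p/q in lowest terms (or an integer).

Divide numerator and denominator by n^2, the highest power:
numerator / n^2 = 5 + 4/n + 3/n^2
denominator / n^2 = 4 + 1/n + 3/n^2
As n -> infinity, all terms of the form c/n^k (k >= 1) tend to 0.
So numerator / n^2 -> 5 and denominator / n^2 -> 4.
Therefore lim a_n = 5/4.

5/4


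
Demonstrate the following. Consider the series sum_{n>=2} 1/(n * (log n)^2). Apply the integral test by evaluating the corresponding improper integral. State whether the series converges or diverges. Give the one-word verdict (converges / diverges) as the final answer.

Let f(x) = 1/(x*log(x)^2). Then f is positive, continuous, and decreasing on [2, infinity), so the integral test applies.
Compute the improper integral int_{2}^infinity f(x) dx:
  antiderivative F(x) = -1/log(x).
  F(x) -> 0 as x -> infinity.  int = 0 - F(2) = 1/log(2) < infinity. By the integral test, the series converges.

converges


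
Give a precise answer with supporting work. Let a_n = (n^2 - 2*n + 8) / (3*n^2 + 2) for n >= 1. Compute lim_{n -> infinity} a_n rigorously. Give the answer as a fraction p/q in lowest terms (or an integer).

Divide numerator and denominator by n^2, the highest power:
numerator / n^2 = 1 - 2/n + 8/n^2
denominator / n^2 = 3 + 2/n^2
As n -> infinity, all terms of the form c/n^k (k >= 1) tend to 0.
So numerator / n^2 -> 1 and denominator / n^2 -> 3.
Therefore lim a_n = 1/3.

1/3


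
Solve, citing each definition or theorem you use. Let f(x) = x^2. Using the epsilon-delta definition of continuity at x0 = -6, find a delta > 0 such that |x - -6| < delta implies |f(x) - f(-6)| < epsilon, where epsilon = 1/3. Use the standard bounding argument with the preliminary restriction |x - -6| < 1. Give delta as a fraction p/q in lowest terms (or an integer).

Factor: |x^2 - (-6)^2| = |x - -6| * |x + -6|.
Impose |x - -6| < 1 first. Then |x + -6| = |(x - -6) + 2*(-6)| <= |x - -6| + 2*|-6| < 1 + 12 = 13.
So |x^2 - (-6)^2| < delta * 13.
We need delta * 13 <= 1/3, i.e. delta <= 1/3/13 = 1/39.
Since 1/39 < 1, this is tighter than 1; take delta = 1/39.
So delta = 1/39 works.

1/39


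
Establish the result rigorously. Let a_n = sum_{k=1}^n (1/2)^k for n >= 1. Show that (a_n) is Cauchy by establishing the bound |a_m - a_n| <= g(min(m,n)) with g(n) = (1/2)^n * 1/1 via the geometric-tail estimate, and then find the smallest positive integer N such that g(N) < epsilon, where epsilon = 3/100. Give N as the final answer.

For m > n >= 1: |a_m - a_n| = sum_{k=n+1}^m (1/2)^k < sum_{k=n+1}^infinity (1/2)^k = (1/2)^(n+1) / (1 - 1/2) = (1/2)^n * (1/2) * (2/1) = (1/2)^n * 1/1.
So g(n) = (1/2)^n / 1. Since g(n) -> 0, (a_n) is Cauchy.
Now solve g(N) < 3/100: (1/2)^N / 1 < 3/100 <=> 2^N > 1 / (1 * 3/100) = 100/3.
Check powers of 2: 2^5 = 32 <= 100/3, 2^6 = 64 > 100/3.
So the smallest such N is 6. Check: g(6) = 1/(1 * 64) = 1/64 < 3/100.

6


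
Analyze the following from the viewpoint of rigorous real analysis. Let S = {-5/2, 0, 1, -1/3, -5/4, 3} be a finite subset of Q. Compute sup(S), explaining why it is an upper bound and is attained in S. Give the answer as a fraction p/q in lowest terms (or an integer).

S is finite, so sup(S) = max(S).
Sorted decreasing:
3, 1, 0, -1/3, -5/4, -5/2
The extremum is 3.
For every x in S, x <= 3. And 3 is in S, so it is attained.
Therefore sup(S) = 3.

3


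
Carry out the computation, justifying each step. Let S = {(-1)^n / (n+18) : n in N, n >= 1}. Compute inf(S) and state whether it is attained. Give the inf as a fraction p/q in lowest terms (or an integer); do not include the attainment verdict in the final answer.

Analysis:
- Values: -1/19, 1/20, -1/21, 1/22, -1/23, ...
- Positive terms (even n): 1/(2+18), 1/(4+18), ... decreasing -> max = 1/20 (n=2).
- Negative terms (odd n): -1/(1+18), -1/(3+18), ... increasing -> min = -1/19 (n=1).
- So sup = 1/20 (attained at n=2); inf = -1/19 (attained at n=1).
Conclusion: inf(S) = -1/19, attained in S.

-1/19


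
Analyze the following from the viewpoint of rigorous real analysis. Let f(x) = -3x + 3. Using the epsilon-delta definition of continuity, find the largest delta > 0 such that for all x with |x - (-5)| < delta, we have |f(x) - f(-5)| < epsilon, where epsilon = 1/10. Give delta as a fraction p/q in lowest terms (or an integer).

We compute f(-5) = -3*(-5) + 3 = 18.
|f(x) - f(-5)| = |-3x + 3 - (18)| = |-3(x - (-5))| = 3|x - (-5)|.
We need 3|x - (-5)| < 1/10, i.e. |x - (-5)| < 1/10 / 3 = 1/30.
So any delta <= 1/30 works. Conversely, if delta > 1/30, then x = -5 + 1/30 satisfies |x - (-5)| = 1/30 < delta but |f(x) - f(-5)| = 3 * 1/30 = 1/10, which is not < 1/10; so no larger delta works.
Hence the largest such delta is 1/30.

1/30


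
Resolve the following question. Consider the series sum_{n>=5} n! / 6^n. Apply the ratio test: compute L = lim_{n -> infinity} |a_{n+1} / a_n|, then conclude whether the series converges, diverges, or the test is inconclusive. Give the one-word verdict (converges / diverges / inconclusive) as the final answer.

Let a_n denote the general term. Form the ratio a_{n+1}/a_n and simplify:
a_{n+1}/a_n = n/6 + 1/6
Take the limit as n -> infinity: L = infinity.
Since L = infinity > 1 (or L = infinity), the ratio test implies the series diverges.

diverges


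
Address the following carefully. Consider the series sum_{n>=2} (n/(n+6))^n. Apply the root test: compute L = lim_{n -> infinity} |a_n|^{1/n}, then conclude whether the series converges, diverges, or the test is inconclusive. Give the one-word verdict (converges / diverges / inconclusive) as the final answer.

Let a_n denote the general term. Form |a_n|^(1/n) and simplify:
|a_n|^(1/n) = n/(n + 6)
Take the limit as n -> infinity: L = 1.
Since L = 1, the root test is inconclusive. (In fact a_n = (n/(n+6))^n -> e^(-6) != 0, so the nth-term test shows divergence; but the root test itself gives no conclusion.)

inconclusive


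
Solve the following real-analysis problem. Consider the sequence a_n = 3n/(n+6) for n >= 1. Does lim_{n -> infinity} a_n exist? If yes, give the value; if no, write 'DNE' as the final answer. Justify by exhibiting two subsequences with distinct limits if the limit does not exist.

Examine the behaviour of a_n along subsequences.
Even-n subsequence a_{2k} = 3(2k)/(2k+6) -> 3. Odd-n subsequence a_{2k+1} = 3(2k+1)/(2k+7) -> 3. Both tend to 3, which suggests the limit is 3; verify directly.
|a_n - 3| = |3n - 3(n+6)| / (n+6) = 18/(n+6) < 18/n for every n >= 1.
Given epsilon > 0, choose a positive integer N > 18/epsilon. Then for all n >= N, |a_n - 3| < 18/n <= 18/N < epsilon.
So by the definition of the limit, lim a_n exists and equals 3.

3


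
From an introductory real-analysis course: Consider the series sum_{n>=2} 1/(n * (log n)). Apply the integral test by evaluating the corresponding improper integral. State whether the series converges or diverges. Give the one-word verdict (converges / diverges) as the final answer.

Let f(x) = 1/(x*log(x)). Then f is positive, continuous, and decreasing on [2, infinity), so the integral test applies.
Compute the improper integral int_{2}^infinity f(x) dx:
  antiderivative F(x) = log(log(x)).
  F(x) = log(log(x)) -> infinity as x -> infinity. The integral diverges, so by the integral test, the series diverges.

diverges


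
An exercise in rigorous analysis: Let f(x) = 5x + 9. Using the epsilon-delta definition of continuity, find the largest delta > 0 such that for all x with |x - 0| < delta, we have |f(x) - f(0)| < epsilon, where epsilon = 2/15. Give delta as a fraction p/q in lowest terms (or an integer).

We compute f(0) = 5*(0) + 9 = 9.
|f(x) - f(0)| = |5x + 9 - (9)| = |5(x - 0)| = 5|x - 0|.
We need 5|x - 0| < 2/15, i.e. |x - 0| < 2/15 / 5 = 2/75.
So any delta <= 2/75 works. Conversely, if delta > 2/75, then x = 0 + 2/75 satisfies |x - 0| = 2/75 < delta but |f(x) - f(0)| = 5 * 2/75 = 2/15, which is not < 2/15; so no larger delta works.
Hence the largest such delta is 2/75.

2/75


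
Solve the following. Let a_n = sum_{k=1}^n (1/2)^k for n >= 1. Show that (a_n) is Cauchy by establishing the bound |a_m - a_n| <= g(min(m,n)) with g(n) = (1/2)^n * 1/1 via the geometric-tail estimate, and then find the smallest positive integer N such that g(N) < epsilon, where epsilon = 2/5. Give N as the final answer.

For m > n >= 1: |a_m - a_n| = sum_{k=n+1}^m (1/2)^k < sum_{k=n+1}^infinity (1/2)^k = (1/2)^(n+1) / (1 - 1/2) = (1/2)^n * (1/2) * (2/1) = (1/2)^n * 1/1.
So g(n) = (1/2)^n / 1. Since g(n) -> 0, (a_n) is Cauchy.
Now solve g(N) < 2/5: (1/2)^N / 1 < 2/5 <=> 2^N > 1 / (1 * 2/5) = 5/2.
Check powers of 2: 2^1 = 2 <= 5/2, 2^2 = 4 > 5/2.
So the smallest such N is 2. Check: g(2) = 1/(1 * 4) = 1/4 < 2/5.

2


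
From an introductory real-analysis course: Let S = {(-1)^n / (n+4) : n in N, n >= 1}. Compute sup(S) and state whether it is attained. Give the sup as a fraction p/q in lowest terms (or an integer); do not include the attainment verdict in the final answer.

Analysis:
- Values: -1/5, 1/6, -1/7, 1/8, -1/9, ...
- Positive terms (even n): 1/(2+4), 1/(4+4), ... decreasing -> max = 1/6 (n=2).
- Negative terms (odd n): -1/(1+4), -1/(3+4), ... increasing -> min = -1/5 (n=1).
- So sup = 1/6 (attained at n=2); inf = -1/5 (attained at n=1).
Conclusion: sup(S) = 1/6, attained in S.

1/6


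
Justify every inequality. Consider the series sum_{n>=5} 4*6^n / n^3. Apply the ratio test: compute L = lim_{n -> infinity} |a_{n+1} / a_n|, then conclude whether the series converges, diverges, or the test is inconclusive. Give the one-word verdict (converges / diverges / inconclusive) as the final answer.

Let a_n denote the general term. Form the ratio a_{n+1}/a_n and simplify:
a_{n+1}/a_n = 6*n^3/(n + 1)^3
Take the limit as n -> infinity: L = 6.
Since L = 6 > 1 (or L = infinity), the ratio test implies the series diverges.

diverges


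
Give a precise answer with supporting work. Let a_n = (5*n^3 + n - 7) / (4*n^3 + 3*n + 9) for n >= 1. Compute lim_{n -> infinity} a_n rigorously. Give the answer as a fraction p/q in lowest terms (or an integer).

Divide numerator and denominator by n^3, the highest power:
numerator / n^3 = 5 + n^(-2) - 7/n^3
denominator / n^3 = 4 + 3/n^2 + 9/n^3
As n -> infinity, all terms of the form c/n^k (k >= 1) tend to 0.
So numerator / n^3 -> 5 and denominator / n^3 -> 4.
Therefore lim a_n = 5/4.

5/4


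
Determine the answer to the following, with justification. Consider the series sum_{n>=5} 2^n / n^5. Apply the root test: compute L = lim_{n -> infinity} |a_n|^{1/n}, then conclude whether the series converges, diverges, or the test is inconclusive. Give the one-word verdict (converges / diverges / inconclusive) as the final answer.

Let a_n denote the general term. Form |a_n|^(1/n) and simplify:
|a_n|^(1/n) = 2/n^(5/n)
Take the limit as n -> infinity: L = 2.
Since L = 2 > 1, the root test implies divergence.

diverges


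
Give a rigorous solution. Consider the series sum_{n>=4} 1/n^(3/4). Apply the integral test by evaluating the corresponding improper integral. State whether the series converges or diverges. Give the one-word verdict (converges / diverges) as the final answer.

Let f(x) = x^(-3/4). Then f is positive, continuous, and decreasing on [4, infinity), so the integral test applies.
Compute the improper integral int_{4}^infinity f(x) dx:
  antiderivative F(x) = 4*x^(1/4).
  As x -> infinity, F(x) -> infinity (since p = 3/4 < 1).
  So the integral diverges. By the integral test, the series diverges.

diverges


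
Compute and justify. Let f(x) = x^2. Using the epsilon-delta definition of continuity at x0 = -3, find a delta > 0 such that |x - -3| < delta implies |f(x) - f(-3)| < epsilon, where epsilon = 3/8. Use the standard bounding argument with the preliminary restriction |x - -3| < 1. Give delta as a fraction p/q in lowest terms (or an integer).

Factor: |x^2 - (-3)^2| = |x - -3| * |x + -3|.
Impose |x - -3| < 1 first. Then |x + -3| = |(x - -3) + 2*(-3)| <= |x - -3| + 2*|-3| < 1 + 6 = 7.
So |x^2 - (-3)^2| < delta * 7.
We need delta * 7 <= 3/8, i.e. delta <= 3/8/7 = 3/56.
Since 3/56 < 1, this is tighter than 1; take delta = 3/56.
So delta = 3/56 works.

3/56


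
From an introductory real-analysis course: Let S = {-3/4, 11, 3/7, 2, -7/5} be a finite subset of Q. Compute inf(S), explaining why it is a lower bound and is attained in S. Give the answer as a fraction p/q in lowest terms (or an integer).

S is finite, so inf(S) = min(S).
Sorted increasing:
-7/5, -3/4, 3/7, 2, 11
The extremum is -7/5.
For every x in S, x >= -7/5. And -7/5 is in S, so it is attained.
Therefore inf(S) = -7/5.

-7/5


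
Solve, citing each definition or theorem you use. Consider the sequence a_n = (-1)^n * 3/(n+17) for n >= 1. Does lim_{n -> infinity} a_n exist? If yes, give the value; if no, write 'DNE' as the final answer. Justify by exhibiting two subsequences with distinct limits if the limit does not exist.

Examine the behaviour of a_n along subsequences.
Even-n subsequence a_{2k} = 3/(2k+17) -> 0. Odd-n subsequence a_{2k+1} = -3/(2k+18) -> 0. Both tend to 0, which suggests the limit is 0; verify directly.
|a_n - 0| = 3/(n+17) < 3/n for every n >= 1.
Given epsilon > 0, choose a positive integer N > 3/epsilon. Then for all n >= N, |a_n| < 3/n <= 3/N < epsilon.
So by the definition of the limit, lim a_n exists and equals 0.

0


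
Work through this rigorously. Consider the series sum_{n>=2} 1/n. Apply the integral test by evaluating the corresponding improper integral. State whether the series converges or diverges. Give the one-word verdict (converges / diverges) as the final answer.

Let f(x) = 1/x. Then f is positive, continuous, and decreasing on [2, infinity), so the integral test applies.
Compute the improper integral int_{2}^infinity f(x) dx:
  antiderivative F(x) = log(x).
  As x -> infinity, log(x) -> infinity.
  So int = infinity - log(2) = infinity. By the integral test, the series diverges.

diverges


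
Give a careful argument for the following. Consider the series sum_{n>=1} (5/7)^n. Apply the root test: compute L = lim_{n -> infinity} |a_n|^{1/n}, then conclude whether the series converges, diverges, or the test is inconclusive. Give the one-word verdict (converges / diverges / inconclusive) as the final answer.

Let a_n denote the general term. Form |a_n|^(1/n) and simplify:
|a_n|^(1/n) = 5/7
Take the limit as n -> infinity: L = 5/7.
Since L = 5/7 < 1, the root test implies convergence.

converges


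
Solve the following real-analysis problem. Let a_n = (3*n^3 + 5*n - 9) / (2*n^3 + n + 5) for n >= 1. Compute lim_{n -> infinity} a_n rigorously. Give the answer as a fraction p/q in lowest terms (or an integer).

Divide numerator and denominator by n^3, the highest power:
numerator / n^3 = 3 + 5/n^2 - 9/n^3
denominator / n^3 = 2 + n^(-2) + 5/n^3
As n -> infinity, all terms of the form c/n^k (k >= 1) tend to 0.
So numerator / n^3 -> 3 and denominator / n^3 -> 2.
Therefore lim a_n = 3/2.

3/2


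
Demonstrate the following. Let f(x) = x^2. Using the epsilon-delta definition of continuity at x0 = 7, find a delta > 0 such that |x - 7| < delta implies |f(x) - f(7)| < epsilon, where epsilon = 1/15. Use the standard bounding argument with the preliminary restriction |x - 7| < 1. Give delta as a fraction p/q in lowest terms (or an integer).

Factor: |x^2 - (7)^2| = |x - 7| * |x + 7|.
Impose |x - 7| < 1 first. Then |x + 7| = |(x - 7) + 2*(7)| <= |x - 7| + 2*|7| < 1 + 14 = 15.
So |x^2 - (7)^2| < delta * 15.
We need delta * 15 <= 1/15, i.e. delta <= 1/15/15 = 1/225.
Since 1/225 < 1, this is tighter than 1; take delta = 1/225.
So delta = 1/225 works.

1/225


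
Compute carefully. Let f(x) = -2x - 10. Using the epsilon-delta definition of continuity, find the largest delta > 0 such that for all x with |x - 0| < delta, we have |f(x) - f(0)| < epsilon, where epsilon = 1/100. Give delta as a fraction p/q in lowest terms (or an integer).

We compute f(0) = -2*(0) - 10 = -10.
|f(x) - f(0)| = |-2x - 10 - (-10)| = |-2(x - 0)| = 2|x - 0|.
We need 2|x - 0| < 1/100, i.e. |x - 0| < 1/100 / 2 = 1/200.
So any delta <= 1/200 works. Conversely, if delta > 1/200, then x = 0 + 1/200 satisfies |x - 0| = 1/200 < delta but |f(x) - f(0)| = 2 * 1/200 = 1/100, which is not < 1/100; so no larger delta works.
Hence the largest such delta is 1/200.

1/200


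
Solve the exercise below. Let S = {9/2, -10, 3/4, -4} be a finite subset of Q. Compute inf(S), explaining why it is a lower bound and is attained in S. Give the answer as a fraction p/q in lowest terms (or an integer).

S is finite, so inf(S) = min(S).
Sorted increasing:
-10, -4, 3/4, 9/2
The extremum is -10.
For every x in S, x >= -10. And -10 is in S, so it is attained.
Therefore inf(S) = -10.

-10


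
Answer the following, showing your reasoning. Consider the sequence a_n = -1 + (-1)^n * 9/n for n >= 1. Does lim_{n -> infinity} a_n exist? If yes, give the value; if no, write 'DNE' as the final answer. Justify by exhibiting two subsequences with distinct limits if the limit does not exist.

Examine the behaviour of a_n along subsequences.
Even-n subsequence a_{2k} = -1 + 9/(2k) -> -1. Odd-n subsequence a_{2k+1} = -1 - 9/(2k+1) -> -1. Both tend to -1, which suggests the limit is -1; verify directly.
|a_n - (-1)| = |(-1)^n * 9/n| = 9/n for every n >= 1.
Given epsilon > 0, choose a positive integer N > 9/epsilon. Then for all n >= N, |a_n - (-1)| = 9/n <= 9/N < epsilon.
So by the definition of the limit, lim a_n exists and equals -1.

-1


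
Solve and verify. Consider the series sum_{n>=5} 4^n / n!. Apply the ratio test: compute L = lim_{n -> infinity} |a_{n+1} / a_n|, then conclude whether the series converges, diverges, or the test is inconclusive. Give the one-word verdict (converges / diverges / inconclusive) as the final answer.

Let a_n denote the general term. Form the ratio a_{n+1}/a_n and simplify:
a_{n+1}/a_n = 4/(n + 1)
Take the limit as n -> infinity: L = 0.
Since L = 0 < 1, the ratio test implies the series converges.

converges


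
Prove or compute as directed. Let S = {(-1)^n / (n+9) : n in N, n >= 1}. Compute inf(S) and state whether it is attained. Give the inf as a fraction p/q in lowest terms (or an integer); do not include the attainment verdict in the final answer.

Analysis:
- Values: -1/10, 1/11, -1/12, 1/13, -1/14, ...
- Positive terms (even n): 1/(2+9), 1/(4+9), ... decreasing -> max = 1/11 (n=2).
- Negative terms (odd n): -1/(1+9), -1/(3+9), ... increasing -> min = -1/10 (n=1).
- So sup = 1/11 (attained at n=2); inf = -1/10 (attained at n=1).
Conclusion: inf(S) = -1/10, attained in S.

-1/10


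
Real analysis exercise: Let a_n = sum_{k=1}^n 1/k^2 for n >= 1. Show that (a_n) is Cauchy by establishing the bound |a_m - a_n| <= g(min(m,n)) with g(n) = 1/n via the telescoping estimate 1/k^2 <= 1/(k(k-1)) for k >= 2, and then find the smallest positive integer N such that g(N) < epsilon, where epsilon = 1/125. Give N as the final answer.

For m > n >= 1: |a_m - a_n| = sum_{k=n+1}^m 1/k^2.
Use 1/k^2 <= 1/(k(k-1)) = 1/(k-1) - 1/k for k >= 2:
sum_{k=n+1}^m 1/k^2 <= sum_{k=n+1}^m (1/(k-1) - 1/k) = 1/n - 1/m <= 1/n.
By symmetry the same bound holds with n,m swapped, so |a_m - a_n| <= 1/min(m,n) = g(min(m,n)). Since g(n) -> 0, (a_n) is Cauchy.
Now solve g(N) < 1/125: 1/N < 1/125 <=> N > 1/(1/125) = 125.
The smallest integer strictly greater than 125 is N = 126.
Check: g(126) = 1/126 < 1/125; g(125) = 1/125 >= 1/125. So N = 126.

126


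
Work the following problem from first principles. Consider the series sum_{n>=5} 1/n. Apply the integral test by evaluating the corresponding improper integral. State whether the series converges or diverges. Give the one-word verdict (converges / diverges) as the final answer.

Let f(x) = 1/x. Then f is positive, continuous, and decreasing on [5, infinity), so the integral test applies.
Compute the improper integral int_{5}^infinity f(x) dx:
  antiderivative F(x) = log(x).
  As x -> infinity, log(x) -> infinity.
  So int = infinity - log(5) = infinity. By the integral test, the series diverges.

diverges


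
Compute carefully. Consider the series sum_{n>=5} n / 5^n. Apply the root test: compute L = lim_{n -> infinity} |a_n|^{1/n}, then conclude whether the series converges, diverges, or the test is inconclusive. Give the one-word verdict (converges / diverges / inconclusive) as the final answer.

Let a_n denote the general term. Form |a_n|^(1/n) and simplify:
|a_n|^(1/n) = n^(1/n)/5
Take the limit as n -> infinity: L = 1/5.
Since L = 1/5 < 1, the root test implies convergence.

converges


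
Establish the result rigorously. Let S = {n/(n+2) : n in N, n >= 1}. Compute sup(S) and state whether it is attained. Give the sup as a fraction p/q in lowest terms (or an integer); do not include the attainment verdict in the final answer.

Analysis:
- Values: 1/3, 1/2, 3/5, 2/3, ... strictly increasing.
- Minimum is 1/3 (n=1); inf = 1/3 (attained).
- n/(n+2) = 1 - 2/(n+2) -> 1 from below as n -> infinity, and never equals 1.
- So sup = 1 (not attained).
Conclusion: sup(S) = 1, not attained in S.

1


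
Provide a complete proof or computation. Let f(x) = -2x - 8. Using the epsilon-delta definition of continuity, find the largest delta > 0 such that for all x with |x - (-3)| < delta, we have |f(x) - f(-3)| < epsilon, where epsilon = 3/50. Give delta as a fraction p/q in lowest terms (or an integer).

We compute f(-3) = -2*(-3) - 8 = -2.
|f(x) - f(-3)| = |-2x - 8 - (-2)| = |-2(x - (-3))| = 2|x - (-3)|.
We need 2|x - (-3)| < 3/50, i.e. |x - (-3)| < 3/50 / 2 = 3/100.
So any delta <= 3/100 works. Conversely, if delta > 3/100, then x = -3 + 3/100 satisfies |x - (-3)| = 3/100 < delta but |f(x) - f(-3)| = 2 * 3/100 = 3/50, which is not < 3/50; so no larger delta works.
Hence the largest such delta is 3/100.

3/100


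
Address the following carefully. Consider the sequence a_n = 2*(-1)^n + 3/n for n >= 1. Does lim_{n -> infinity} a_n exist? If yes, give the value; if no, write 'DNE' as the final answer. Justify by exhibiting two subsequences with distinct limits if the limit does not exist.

Examine the behaviour of a_n along subsequences.
a_{2k} = 2 + 3/(2k) -> 2. a_{2k+1} = -2 + 3/(2k+1) -> -2.
Since these two subsequential limits are 2 and -2, distinct, the full sequence cannot converge (a convergent sequence has all subsequences tending to the same limit). So lim a_n does not exist.

DNE


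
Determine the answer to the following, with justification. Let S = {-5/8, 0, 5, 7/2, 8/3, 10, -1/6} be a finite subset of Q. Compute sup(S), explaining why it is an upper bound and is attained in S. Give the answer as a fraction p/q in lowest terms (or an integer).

S is finite, so sup(S) = max(S).
Sorted decreasing:
10, 5, 7/2, 8/3, 0, -1/6, -5/8
The extremum is 10.
For every x in S, x <= 10. And 10 is in S, so it is attained.
Therefore sup(S) = 10.

10


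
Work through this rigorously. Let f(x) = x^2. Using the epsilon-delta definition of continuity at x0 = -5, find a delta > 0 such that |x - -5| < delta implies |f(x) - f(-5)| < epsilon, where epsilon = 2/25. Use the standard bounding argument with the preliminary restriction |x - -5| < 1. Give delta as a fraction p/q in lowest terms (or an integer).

Factor: |x^2 - (-5)^2| = |x - -5| * |x + -5|.
Impose |x - -5| < 1 first. Then |x + -5| = |(x - -5) + 2*(-5)| <= |x - -5| + 2*|-5| < 1 + 10 = 11.
So |x^2 - (-5)^2| < delta * 11.
We need delta * 11 <= 2/25, i.e. delta <= 2/25/11 = 2/275.
Since 2/275 < 1, this is tighter than 1; take delta = 2/275.
So delta = 2/275 works.

2/275


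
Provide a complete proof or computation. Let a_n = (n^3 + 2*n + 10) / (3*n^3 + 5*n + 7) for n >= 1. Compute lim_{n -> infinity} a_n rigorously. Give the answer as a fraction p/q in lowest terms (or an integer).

Divide numerator and denominator by n^3, the highest power:
numerator / n^3 = 1 + 2/n^2 + 10/n^3
denominator / n^3 = 3 + 5/n^2 + 7/n^3
As n -> infinity, all terms of the form c/n^k (k >= 1) tend to 0.
So numerator / n^3 -> 1 and denominator / n^3 -> 3.
Therefore lim a_n = 1/3.

1/3


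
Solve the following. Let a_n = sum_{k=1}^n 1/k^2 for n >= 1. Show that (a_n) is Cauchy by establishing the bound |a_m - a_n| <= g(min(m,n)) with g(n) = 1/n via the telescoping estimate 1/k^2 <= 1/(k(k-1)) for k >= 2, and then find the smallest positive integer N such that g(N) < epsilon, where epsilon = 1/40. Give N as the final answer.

For m > n >= 1: |a_m - a_n| = sum_{k=n+1}^m 1/k^2.
Use 1/k^2 <= 1/(k(k-1)) = 1/(k-1) - 1/k for k >= 2:
sum_{k=n+1}^m 1/k^2 <= sum_{k=n+1}^m (1/(k-1) - 1/k) = 1/n - 1/m <= 1/n.
By symmetry the same bound holds with n,m swapped, so |a_m - a_n| <= 1/min(m,n) = g(min(m,n)). Since g(n) -> 0, (a_n) is Cauchy.
Now solve g(N) < 1/40: 1/N < 1/40 <=> N > 1/(1/40) = 40.
The smallest integer strictly greater than 40 is N = 41.
Check: g(41) = 1/41 < 1/40; g(40) = 1/40 >= 1/40. So N = 41.

41


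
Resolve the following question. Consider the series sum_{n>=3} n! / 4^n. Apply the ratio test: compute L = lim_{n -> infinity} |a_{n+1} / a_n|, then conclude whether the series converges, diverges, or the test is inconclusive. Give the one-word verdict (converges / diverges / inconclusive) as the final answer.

Let a_n denote the general term. Form the ratio a_{n+1}/a_n and simplify:
a_{n+1}/a_n = n/4 + 1/4
Take the limit as n -> infinity: L = infinity.
Since L = infinity > 1 (or L = infinity), the ratio test implies the series diverges.

diverges


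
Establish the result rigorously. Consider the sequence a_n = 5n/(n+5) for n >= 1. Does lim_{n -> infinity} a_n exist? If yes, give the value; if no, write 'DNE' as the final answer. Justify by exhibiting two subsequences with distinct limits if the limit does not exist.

Examine the behaviour of a_n along subsequences.
Even-n subsequence a_{2k} = 5(2k)/(2k+5) -> 5. Odd-n subsequence a_{2k+1} = 5(2k+1)/(2k+6) -> 5. Both tend to 5, which suggests the limit is 5; verify directly.
|a_n - 5| = |5n - 5(n+5)| / (n+5) = 25/(n+5) < 25/n for every n >= 1.
Given epsilon > 0, choose a positive integer N > 25/epsilon. Then for all n >= N, |a_n - 5| < 25/n <= 25/N < epsilon.
So by the definition of the limit, lim a_n exists and equals 5.

5


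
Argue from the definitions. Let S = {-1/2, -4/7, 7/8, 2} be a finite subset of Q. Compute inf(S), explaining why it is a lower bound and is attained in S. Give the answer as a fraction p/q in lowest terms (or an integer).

S is finite, so inf(S) = min(S).
Sorted increasing:
-4/7, -1/2, 7/8, 2
The extremum is -4/7.
For every x in S, x >= -4/7. And -4/7 is in S, so it is attained.
Therefore inf(S) = -4/7.

-4/7


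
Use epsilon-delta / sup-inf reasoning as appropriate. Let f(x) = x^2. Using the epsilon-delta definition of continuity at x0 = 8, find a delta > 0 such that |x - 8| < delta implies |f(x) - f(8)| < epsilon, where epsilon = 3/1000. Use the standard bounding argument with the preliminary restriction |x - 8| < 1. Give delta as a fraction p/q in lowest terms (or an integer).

Factor: |x^2 - (8)^2| = |x - 8| * |x + 8|.
Impose |x - 8| < 1 first. Then |x + 8| = |(x - 8) + 2*(8)| <= |x - 8| + 2*|8| < 1 + 16 = 17.
So |x^2 - (8)^2| < delta * 17.
We need delta * 17 <= 3/1000, i.e. delta <= 3/1000/17 = 3/17000.
Since 3/17000 < 1, this is tighter than 1; take delta = 3/17000.
So delta = 3/17000 works.

3/17000


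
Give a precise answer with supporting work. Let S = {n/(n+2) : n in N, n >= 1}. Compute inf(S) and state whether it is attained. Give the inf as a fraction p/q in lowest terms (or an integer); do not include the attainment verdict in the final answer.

Analysis:
- Values: 1/3, 1/2, 3/5, 2/3, ... strictly increasing.
- Minimum is 1/3 (n=1); inf = 1/3 (attained).
- n/(n+2) = 1 - 2/(n+2) -> 1 from below as n -> infinity, and never equals 1.
- So sup = 1 (not attained).
Conclusion: inf(S) = 1/3, attained in S.

1/3


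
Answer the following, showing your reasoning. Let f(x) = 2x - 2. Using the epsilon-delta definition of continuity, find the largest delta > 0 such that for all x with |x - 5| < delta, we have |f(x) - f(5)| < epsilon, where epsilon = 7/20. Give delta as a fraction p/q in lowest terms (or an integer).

We compute f(5) = 2*(5) - 2 = 8.
|f(x) - f(5)| = |2x - 2 - (8)| = |2(x - 5)| = 2|x - 5|.
We need 2|x - 5| < 7/20, i.e. |x - 5| < 7/20 / 2 = 7/40.
So any delta <= 7/40 works. Conversely, if delta > 7/40, then x = 5 + 7/40 satisfies |x - 5| = 7/40 < delta but |f(x) - f(5)| = 2 * 7/40 = 7/20, which is not < 7/20; so no larger delta works.
Hence the largest such delta is 7/40.

7/40


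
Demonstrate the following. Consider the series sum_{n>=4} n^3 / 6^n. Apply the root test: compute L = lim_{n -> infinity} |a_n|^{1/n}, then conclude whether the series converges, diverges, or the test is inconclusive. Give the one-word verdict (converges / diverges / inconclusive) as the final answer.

Let a_n denote the general term. Form |a_n|^(1/n) and simplify:
|a_n|^(1/n) = n^(3/n)/6
Take the limit as n -> infinity: L = 1/6.
Since L = 1/6 < 1, the root test implies convergence.

converges


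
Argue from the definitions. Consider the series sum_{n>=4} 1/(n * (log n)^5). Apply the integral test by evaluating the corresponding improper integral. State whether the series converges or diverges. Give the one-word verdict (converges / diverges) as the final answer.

Let f(x) = 1/(x*log(x)^5). Then f is positive, continuous, and decreasing on [4, infinity), so the integral test applies.
Compute the improper integral int_{4}^infinity f(x) dx:
  antiderivative F(x) = -1/(4*log(x)^4).
  F(x) -> 0 as x -> infinity.  int = 0 - F(4) = 1/(4*log(4)^4) < infinity. By the integral test, the series converges.

converges
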